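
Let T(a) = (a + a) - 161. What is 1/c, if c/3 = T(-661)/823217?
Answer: -823217/4449 ≈ -185.03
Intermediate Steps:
T(a) = -161 + 2*a (T(a) = 2*a - 161 = -161 + 2*a)
c = -4449/823217 (c = 3*((-161 + 2*(-661))/823217) = 3*((-161 - 1322)*(1/823217)) = 3*(-1483*1/823217) = 3*(-1483/823217) = -4449/823217 ≈ -0.0054044)
1/c = 1/(-4449/823217) = -823217/4449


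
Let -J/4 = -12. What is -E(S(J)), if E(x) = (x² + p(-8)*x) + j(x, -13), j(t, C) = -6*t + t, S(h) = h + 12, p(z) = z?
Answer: -2820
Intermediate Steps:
J = 48 (J = -4*(-12) = 48)
S(h) = 12 + h
j(t, C) = -5*t
E(x) = x² - 13*x (E(x) = (x² - 8*x) - 5*x = x² - 13*x)
-E(S(J)) = -(12 + 48)*(-13 + (12 + 48)) = -60*(-13 + 60) = -60*47 = -1*2820 = -2820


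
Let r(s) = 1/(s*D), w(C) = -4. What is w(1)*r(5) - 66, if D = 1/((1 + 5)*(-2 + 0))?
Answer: -282/5 ≈ -56.400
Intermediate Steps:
D = -1/12 (D = 1/(6*(-2)) = 1/(-12) = -1/12 ≈ -0.083333)
r(s) = -12/s (r(s) = 1/(s*(-1/12)) = -12/s)
w(1)*r(5) - 66 = -(-48)/5 - 66 = -4*(-12/5) - 66 = 48/5 - 66 = -282/5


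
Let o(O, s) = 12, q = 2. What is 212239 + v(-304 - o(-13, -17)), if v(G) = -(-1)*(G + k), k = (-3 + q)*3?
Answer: 211920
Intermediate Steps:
k = -3 (k = (-3 + 2)*3 = -1*3 = -3)
v(G) = -3 + G (v(G) = -(-1)*(G - 3) = -(-1)*(-3 + G) = -(3 - G) = -3 + G)
212239 + v(-304 - o(-13, -17)) = 212239 + (-3 + (-304 - 1*12)) = 212239 + (-3 + (-304 - 12)) = 212239 + (-3 - 316) = 212239 - 319 = 211920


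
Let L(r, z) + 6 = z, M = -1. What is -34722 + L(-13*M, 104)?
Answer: -34624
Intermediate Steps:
L(r, z) = -6 + z
-34722 + L(-13*M, 104) = -34722 + (-6 + 104) = -34722 + 98 = -34624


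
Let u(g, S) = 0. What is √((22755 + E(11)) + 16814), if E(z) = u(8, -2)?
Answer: √39569 ≈ 198.92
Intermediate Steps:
E(z) = 0
√((22755 + E(11)) + 16814) = √((22755 + 0) + 16814) = √(22755 + 16814) = √39569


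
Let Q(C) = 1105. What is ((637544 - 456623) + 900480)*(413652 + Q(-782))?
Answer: 448518634557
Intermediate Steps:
((637544 - 456623) + 900480)*(413652 + Q(-782)) = ((637544 - 456623) + 900480)*(413652 + 1105) = (180921 + 900480)*414757 = 1081401*414757 = 448518634557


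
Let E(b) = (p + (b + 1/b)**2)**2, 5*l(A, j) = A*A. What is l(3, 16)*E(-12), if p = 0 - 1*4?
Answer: 418161601/11520 ≈ 36299.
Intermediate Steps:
p = -4 (p = 0 - 4 = -4)
l(A, j) = A**2/5 (l(A, j) = (A*A)/5 = A**2/5)
E(b) = (-4 + (b + 1/b)**2)**2
l(3, 16)*E(-12) = ((1/5)*3**2)*((-(1 + (-12)**2)**2 + 4*(-12)**2)**2/(-12)**4) = ((1/5)*9)*((-(1 + 144)**2 + 4*144)**2/20736) = 9*((-1*145**2 + 576)**2/20736)/5 = 9*((-1*21025 + 576)**2/20736)/5 = 9*((-21025 + 576)**2/20736)/5 = 9*((1/20736)*(-20449)**2)/5 = 9*((1/20736)*418161601)/5 = (9/5)*(418161601/20736) = 418161601/11520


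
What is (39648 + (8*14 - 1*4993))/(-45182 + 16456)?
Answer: -34767/28726 ≈ -1.2103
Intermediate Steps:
(39648 + (8*14 - 1*4993))/(-45182 + 16456) = (39648 + (112 - 4993))/(-28726) = (39648 - 4881)*(-1/28726) = 34767*(-1/28726) = -34767/28726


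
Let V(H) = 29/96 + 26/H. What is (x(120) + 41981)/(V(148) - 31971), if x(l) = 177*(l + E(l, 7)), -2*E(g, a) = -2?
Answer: -225189696/113559295 ≈ -1.9830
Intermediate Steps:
E(g, a) = 1 (E(g, a) = -1/2*(-2) = 1)
V(H) = 29/96 + 26/H (V(H) = 29*(1/96) + 26/H = 29/96 + 26/H)
x(l) = 177 + 177*l (x(l) = 177*(l + 1) = 177*(1 + l) = 177 + 177*l)
(x(120) + 41981)/(V(148) - 31971) = ((177 + 177*120) + 41981)/((29/96 + 26/148) - 31971) = ((177 + 21240) + 41981)/((29/96 + 26*(1/148)) - 31971) = (21417 + 41981)/((29/96 + 13/74) - 31971) = 63398/(1697/3552 - 31971) = 63398/(-113559295/3552) = 63398*(-3552/113559295) = -225189696/113559295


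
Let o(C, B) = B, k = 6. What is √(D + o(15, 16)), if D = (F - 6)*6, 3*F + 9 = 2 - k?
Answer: I*√46 ≈ 6.7823*I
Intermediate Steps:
F = -13/3 (F = -3 + (2 - 1*6)/3 = -3 + (2 - 6)/3 = -3 + (⅓)*(-4) = -3 - 4/3 = -13/3 ≈ -4.3333)
D = -62 (D = (-13/3 - 6)*6 = -31/3*6 = -62)
√(D + o(15, 16)) = √(-62 + 16) = √(-46) = I*√46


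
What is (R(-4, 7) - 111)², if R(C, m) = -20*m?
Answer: 63001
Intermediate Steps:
(R(-4, 7) - 111)² = (-20*7 - 111)² = (-140 - 111)² = (-251)² = 63001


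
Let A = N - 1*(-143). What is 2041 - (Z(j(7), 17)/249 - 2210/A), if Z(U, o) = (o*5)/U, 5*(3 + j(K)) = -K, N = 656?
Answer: 526220221/257466 ≈ 2043.8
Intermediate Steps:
j(K) = -3 - K/5 (j(K) = -3 + (-K)/5 = -3 - K/5)
Z(U, o) = 5*o/U (Z(U, o) = (5*o)/U = 5*o/U)
A = 799 (A = 656 - 1*(-143) = 656 + 143 = 799)
2041 - (Z(j(7), 17)/249 - 2210/A) = 2041 - ((5*17/(-3 - 1/5*7))/249 - 2210/799) = 2041 - ((5*17/(-3 - 7/5))*(1/249) - 2210*1/799) = 2041 - ((5*17/(-22/5))*(1/249) - 130/47) = 2041 - ((5*17*(-5/22))*(1/249) - 130/47) = 2041 - (-425/22*1/249 - 130/47) = 2041 - (-425/5478 - 130/47) = 2041 - 1*(-732115/257466) = 2041 + 732115/257466 = 526220221/257466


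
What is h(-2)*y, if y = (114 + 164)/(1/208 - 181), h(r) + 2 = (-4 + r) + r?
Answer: 578240/37647 ≈ 15.360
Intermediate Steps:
h(r) = -6 + 2*r (h(r) = -2 + ((-4 + r) + r) = -2 + (-4 + 2*r) = -6 + 2*r)
y = -57824/37647 (y = 278/(1/208 - 181) = 278/(-37647/208) = 278*(-208/37647) = -57824/37647 ≈ -1.5360)
h(-2)*y = (-6 + 2*(-2))*(-57824/37647) = (-6 - 4)*(-57824/37647) = -10*(-57824/37647) = 578240/37647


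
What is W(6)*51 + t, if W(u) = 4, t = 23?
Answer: 227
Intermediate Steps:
W(6)*51 + t = 4*51 + 23 = 204 + 23 = 227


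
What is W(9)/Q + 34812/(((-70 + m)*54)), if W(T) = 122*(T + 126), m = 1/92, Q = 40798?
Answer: -3470477777/394047483 ≈ -8.8073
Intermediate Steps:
m = 1/92 ≈ 0.010870
W(T) = 15372 + 122*T (W(T) = 122*(126 + T) = 15372 + 122*T)
W(9)/Q + 34812/(((-70 + m)*54)) = (15372 + 122*9)/40798 + 34812/(((-70 + 1/92)*54)) = (15372 + 1098)*(1/40798) + 34812/((-6439/92*54)) = 16470*(1/40798) + 34812/(-173853/46) = 8235/20399 + 34812*(-46/173853) = 8235/20399 - 177928/19317 = -3470477777/394047483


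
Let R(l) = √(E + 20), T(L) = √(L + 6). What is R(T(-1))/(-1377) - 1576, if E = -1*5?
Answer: -1576 - √15/1377 ≈ -1576.0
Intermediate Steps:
E = -5
T(L) = √(6 + L)
R(l) = √15 (R(l) = √(-5 + 20) = √15)
R(T(-1))/(-1377) - 1576 = √15/(-1377) - 1576 = √15*(-1/1377) - 1576 = -√15/1377 - 1576 = -1576 - √15/1377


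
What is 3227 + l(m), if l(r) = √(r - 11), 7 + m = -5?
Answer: 3227 + I*√23 ≈ 3227.0 + 4.7958*I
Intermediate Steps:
m = -12 (m = -7 - 5 = -12)
l(r) = √(-11 + r)
3227 + l(m) = 3227 + √(-11 - 12) = 3227 + √(-23) = 3227 + I*√23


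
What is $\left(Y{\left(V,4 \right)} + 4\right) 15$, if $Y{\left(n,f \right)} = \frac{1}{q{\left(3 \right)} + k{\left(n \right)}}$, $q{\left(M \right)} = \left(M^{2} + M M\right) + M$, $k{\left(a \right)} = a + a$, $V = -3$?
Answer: $61$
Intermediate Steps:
$k{\left(a \right)} = 2 a$
$q{\left(M \right)} = M + 2 M^{2}$ ($q{\left(M \right)} = \left(M^{2} + M^{2}\right) + M = 2 M^{2} + M = M + 2 M^{2}$)
$Y{\left(n,f \right)} = \frac{1}{21 + 2 n}$ ($Y{\left(n,f \right)} = \frac{1}{3 \left(1 + 2 \cdot 3\right) + 2 n} = \frac{1}{3 \left(1 + 6\right) + 2 n} = \frac{1}{3 \cdot 7 + 2 n} = \frac{1}{21 + 2 n}$)
$\left(Y{\left(V,4 \right)} + 4\right) 15 = \left(\frac{1}{21 + 2 \left(-3\right)} + 4\right) 15 = \left(\frac{1}{21 - 6} + 4\right) 15 = \left(\frac{1}{15} + 4\right) 15 = \frac{61}{15} \cdot 15 = 61$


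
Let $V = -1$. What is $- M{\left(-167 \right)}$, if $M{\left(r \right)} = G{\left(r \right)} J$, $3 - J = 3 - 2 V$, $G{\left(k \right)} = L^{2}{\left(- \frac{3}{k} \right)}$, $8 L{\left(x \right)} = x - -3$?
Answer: $\frac{7938}{27889} \approx 0.28463$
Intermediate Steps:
$L{\left(x \right)} = \frac{3}{8} + \frac{x}{8}$ ($L{\left(x \right)} = \frac{x - -3}{8} = \frac{x + 3}{8} = \frac{3 + x}{8} = \frac{3}{8} + \frac{x}{8}$)
$G{\left(k \right)} = \left(\frac{3}{8} - \frac{3}{8 k}\right)^{2}$ ($G{\left(k \right)} = \left(\frac{3}{8} + \frac{\left(-3\right) \frac{1}{k}}{8}\right)^{2} = \left(\frac{3}{8} - \frac{3}{8 k}\right)^{2}$)
$J = -2$ ($J = 3 - \left(3 - -2\right) = 3 - \left(3 + 2\right) = 3 - 5 = -2$)
$M{\left(r \right)} = - \frac{9 \left(-1 + r\right)^{2}}{32 r^{2}}$ ($M{\left(r \right)} = \frac{9 \left(-1 + r\right)^{2}}{64 r^{2}} \left(-2\right) = - \frac{9 \left(-1 + r\right)^{2}}{32 r^{2}}$)
$- M{\left(-167 \right)} = - \frac{\left(-9\right) \left(-1 - 167\right)^{2}}{32 \cdot 27889} = - \frac{\left(-9\right) \left(-168\right)^{2}}{32 \cdot 27889} = - \frac{\left(-9\right) 28224}{32 \cdot 27889} = \left(-1\right) \left(- \frac{7938}{27889}\right) = \frac{7938}{27889}$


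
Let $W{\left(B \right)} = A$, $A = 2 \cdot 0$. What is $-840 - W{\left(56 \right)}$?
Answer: $-840$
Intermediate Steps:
$A = 0$
$W{\left(B \right)} = 0$
$-840 - W{\left(56 \right)} = -840 - 0 = -840 + 0 = -840$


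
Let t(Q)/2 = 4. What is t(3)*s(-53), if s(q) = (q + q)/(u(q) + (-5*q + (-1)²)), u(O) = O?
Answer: -848/213 ≈ -3.9812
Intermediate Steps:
s(q) = 2*q/(1 - 4*q) (s(q) = (q + q)/(q + (-5*q + (-1)²)) = (2*q)/(q + (-5*q + 1)) = (2*q)/(q + (1 - 5*q)) = (2*q)/(1 - 4*q) = 2*q/(1 - 4*q))
t(Q) = 8 (t(Q) = 2*4 = 8)
t(3)*s(-53) = 8*(2*(-53)/(1 - 4*(-53))) = 8*(2*(-53)/(1 + 212)) = 8*(2*(-53)/213) = 8*(2*(-53)*(1/213)) = 8*(-106/213) = -848/213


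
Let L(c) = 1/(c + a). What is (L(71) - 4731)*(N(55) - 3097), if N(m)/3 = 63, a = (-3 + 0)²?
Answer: 275154233/20 ≈ 1.3758e+7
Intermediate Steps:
a = 9 (a = (-3)² = 9)
N(m) = 189 (N(m) = 3*63 = 189)
L(c) = 1/(9 + c) (L(c) = 1/(c + 9) = 1/(9 + c))
(L(71) - 4731)*(N(55) - 3097) = (1/(9 + 71) - 4731)*(189 - 3097) = (1/80 - 4731)*(-2908) = -378479/80*(-2908) = 275154233/20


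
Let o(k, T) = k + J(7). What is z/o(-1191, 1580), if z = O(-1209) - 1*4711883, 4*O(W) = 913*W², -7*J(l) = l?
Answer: -1315667221/4768 ≈ -2.7594e+5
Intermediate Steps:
J(l) = -l/7
o(k, T) = -1 + k (o(k, T) = k - ⅐*7 = k - 1 = -1 + k)
O(W) = 913*W²/4 (O(W) = (913*W²)/4 = 913*W²/4)
z = 1315667221/4 (z = (913/4)*(-1209)² - 1*4711883 = (913/4)*1461681 - 4711883 = 1334514753/4 - 4711883 = 1315667221/4 ≈ 3.2892e+8)
z/o(-1191, 1580) = 1315667221/(4*(-1 - 1191)) = (1315667221/4)/(-1192) = (1315667221/4)*(-1/1192) = -1315667221/4768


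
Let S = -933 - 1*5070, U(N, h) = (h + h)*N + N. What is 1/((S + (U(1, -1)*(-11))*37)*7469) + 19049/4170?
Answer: 398090990753/87145752540 ≈ 4.5681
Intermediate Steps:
U(N, h) = N + 2*N*h (U(N, h) = (2*h)*N + N = 2*N*h + N = N + 2*N*h)
S = -6003 (S = -933 - 5070 = -6003)
1/((S + (U(1, -1)*(-11))*37)*7469) + 19049/4170 = 1/(-6003 + ((1*(1 + 2*(-1)))*(-11))*37*7469) + 19049/4170 = (1/7469)/(-6003 + ((1*(1 - 2))*(-11))*37) + 19049*(1/4170) = (1/7469)/(-6003 + ((1*(-1))*(-11))*37) + 19049/4170 = (1/7469)/(-6003 - 1*(-11)*37) + 19049/4170 = (1/7469)/(-6003 + 11*37) + 19049/4170 = (1/7469)/(-6003 + 407) + 19049/4170 = (1/7469)/(-5596) + 19049/4170 = -1/5596*1/7469 + 19049/4170 = -1/41796524 + 19049/4170 = 398090990753/87145752540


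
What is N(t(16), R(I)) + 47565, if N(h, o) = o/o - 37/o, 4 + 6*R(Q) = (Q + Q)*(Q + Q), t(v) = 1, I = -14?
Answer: 6183543/130 ≈ 47566.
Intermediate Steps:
R(Q) = -⅔ + 2*Q²/3 (R(Q) = -⅔ + ((Q + Q)*(Q + Q))/6 = -⅔ + ((2*Q)*(2*Q))/6 = -⅔ + (4*Q²)/6 = -⅔ + 2*Q²/3)
N(h, o) = 1 - 37/o
N(t(16), R(I)) + 47565 = (-37 + (-⅔ + (⅔)*(-14)²))/(-⅔ + (⅔)*(-14)²) + 47565 = (-37 + (-⅔ + (⅔)*196))/(-⅔ + (⅔)*196) + 47565 = (-37 + (-⅔ + 392/3))/(-⅔ + 392/3) + 47565 = (-37 + 130)/130 + 47565 = (1/130)*93 + 47565 = 93/130 + 47565 = 6183543/130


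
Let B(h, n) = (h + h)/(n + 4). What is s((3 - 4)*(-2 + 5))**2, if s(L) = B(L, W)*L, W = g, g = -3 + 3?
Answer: 81/4 ≈ 20.250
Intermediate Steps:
g = 0
W = 0
B(h, n) = 2*h/(4 + n) (B(h, n) = (2*h)/(4 + n) = 2*h/(4 + n))
s(L) = L**2/2 (s(L) = (2*L/(4 + 0))*L = (2*L/4)*L = (2*L*(1/4))*L = (L/2)*L = L**2/2)
s((3 - 4)*(-2 + 5))**2 = (((3 - 4)*(-2 + 5))**2/2)**2 = ((-1*3)**2/2)**2 = ((1/2)*(-3)**2)**2 = ((1/2)*9)**2 = (9/2)**2 = 81/4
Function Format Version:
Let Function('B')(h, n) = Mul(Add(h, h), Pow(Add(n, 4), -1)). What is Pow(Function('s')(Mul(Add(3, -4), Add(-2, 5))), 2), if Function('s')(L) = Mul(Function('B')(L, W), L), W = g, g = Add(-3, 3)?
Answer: Rational(81, 4) ≈ 20.250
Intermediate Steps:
g = 0
W = 0
Function('B')(h, n) = Mul(2, h, Pow(Add(4, n), -1)) (Function('B')(h, n) = Mul(Mul(2, h), Pow(Add(4, n), -1)) = Mul(2, h, Pow(Add(4, n), -1)))
Function('s')(L) = Mul(Rational(1, 2), Pow(L, 2)) (Function('s')(L) = Mul(Mul(2, L, Pow(Add(4, 0), -1)), L) = Mul(Mul(2, L, Pow(4, -1)), L) = Mul(Mul(2, L, Rational(1, 4)), L) = Mul(Mul(Rational(1, 2), L), L) = Mul(Rational(1, 2), Pow(L, 2)))
Pow(Function('s')(Mul(Add(3, -4), Add(-2, 5))), 2) = Pow(Mul(Rational(1, 2), Pow(Mul(Add(3, -4), Add(-2, 5)), 2)), 2) = Pow(Mul(Rational(1, 2), Pow(Mul(-1, 3), 2)), 2) = Pow(Mul(Rational(1, 2), Pow(-3, 2)), 2) = Pow(Mul(Rational(1, 2), 9), 2) = Pow(Rational(9, 2), 2) = Rational(81, 4)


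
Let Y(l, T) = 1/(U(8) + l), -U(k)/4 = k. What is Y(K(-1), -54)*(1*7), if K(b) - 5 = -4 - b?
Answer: -7/30 ≈ -0.23333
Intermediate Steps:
K(b) = 1 - b (K(b) = 5 + (-4 - b) = 1 - b)
U(k) = -4*k
Y(l, T) = 1/(-32 + l) (Y(l, T) = 1/(-4*8 + l) = 1/(-32 + l))
Y(K(-1), -54)*(1*7) = (1*7)/(-32 + (1 - 1*(-1))) = 7/(-32 + (1 + 1)) = 7/(-32 + 2) = 7/(-30) = -1/30*7 = -7/30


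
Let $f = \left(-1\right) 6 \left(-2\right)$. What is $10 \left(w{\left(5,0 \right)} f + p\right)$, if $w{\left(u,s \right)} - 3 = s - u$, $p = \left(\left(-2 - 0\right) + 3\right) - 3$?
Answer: $-260$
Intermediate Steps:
$f = 12$ ($f = \left(-6\right) \left(-2\right) = 12$)
$p = -2$ ($p = \left(\left(-2 + 0\right) + 3\right) - 3 = \left(-2 + 3\right) - 3 = 1 - 3 = -2$)
$w{\left(u,s \right)} = 3 + s - u$ ($w{\left(u,s \right)} = 3 + \left(s - u\right) = 3 + s - u$)
$10 \left(w{\left(5,0 \right)} f + p\right) = 10 \left(\left(3 + 0 - 5\right) 12 - 2\right) = 10 \left(\left(-2\right) 12 - 2\right) = 10 \left(-24 - 2\right) = 10 \left(-26\right) = -260$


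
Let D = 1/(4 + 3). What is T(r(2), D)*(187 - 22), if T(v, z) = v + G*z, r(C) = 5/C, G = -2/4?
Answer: 2805/7 ≈ 400.71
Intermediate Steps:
G = -½ (G = -2*¼ = -½ ≈ -0.50000)
D = ⅐ (D = 1/7 = ⅐ ≈ 0.14286)
T(v, z) = v - z/2
T(r(2), D)*(187 - 22) = (5/2 - ½*⅐)*(187 - 22) = (5*(½) - 1/14)*165 = (5/2 - 1/14)*165 = (17/7)*165 = 2805/7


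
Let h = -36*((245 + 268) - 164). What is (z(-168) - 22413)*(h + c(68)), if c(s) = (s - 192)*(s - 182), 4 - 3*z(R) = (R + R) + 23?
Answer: -35067128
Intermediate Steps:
h = -12564 (h = -36*(513 - 164) = -36*349 = -12564)
z(R) = -19/3 - 2*R/3 (z(R) = 4/3 - ((R + R) + 23)/3 = 4/3 - (2*R + 23)/3 = 4/3 - (23 + 2*R)/3 = 4/3 + (-23/3 - 2*R/3) = -19/3 - 2*R/3)
c(s) = (-192 + s)*(-182 + s)
(z(-168) - 22413)*(h + c(68)) = ((-19/3 - ⅔*(-168)) - 22413)*(-12564 + (34944 + 68² - 374*68)) = ((-19/3 + 112) - 22413)*(-12564 + (34944 + 4624 - 25432)) = (317/3 - 22413)*(-12564 + 14136) = -66922/3*1572 = -35067128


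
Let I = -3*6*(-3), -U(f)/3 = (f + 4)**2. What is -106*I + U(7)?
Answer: -6087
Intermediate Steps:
U(f) = -3*(4 + f)**2 (U(f) = -3*(f + 4)**2 = -3*(4 + f)**2)
I = 54 (I = -18*(-3) = 54)
-106*I + U(7) = -106*54 - 3*(4 + 7)**2 = -5724 - 3*11**2 = -5724 - 3*121 = -5724 - 363 = -6087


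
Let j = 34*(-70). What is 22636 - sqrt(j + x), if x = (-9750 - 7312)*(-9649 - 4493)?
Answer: 22636 - 2*sqrt(60322106) ≈ 7102.5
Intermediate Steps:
x = 241290804 (x = -17062*(-14142) = 241290804)
j = -2380
22636 - sqrt(j + x) = 22636 - sqrt(-2380 + 241290804) = 22636 - sqrt(241288424) = 22636 - 2*sqrt(60322106)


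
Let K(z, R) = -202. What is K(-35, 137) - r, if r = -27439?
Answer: 27237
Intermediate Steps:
K(-35, 137) - r = -202 - 1*(-27439) = -202 + 27439 = 27237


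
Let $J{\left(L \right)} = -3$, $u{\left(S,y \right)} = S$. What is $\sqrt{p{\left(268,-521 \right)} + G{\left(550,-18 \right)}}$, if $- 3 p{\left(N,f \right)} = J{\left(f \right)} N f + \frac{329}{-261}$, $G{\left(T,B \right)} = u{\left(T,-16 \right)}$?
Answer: $\frac{i \sqrt{9474103815}}{261} \approx 372.93 i$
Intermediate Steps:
$G{\left(T,B \right)} = T$
$p{\left(N,f \right)} = \frac{329}{783} + N f$ ($p{\left(N,f \right)} = - \frac{- 3 N f + \frac{329}{-261}}{3} = - \frac{- 3 N f + 329 \left(- \frac{1}{261}\right)}{3} = - \frac{- 3 N f - \frac{329}{261}}{3} = - \frac{- \frac{329}{261} - 3 N f}{3} = \frac{329}{783} + N f$)
$\sqrt{p{\left(268,-521 \right)} + G{\left(550,-18 \right)}} = \sqrt{\left(\frac{329}{783} + 268 \left(-521\right)\right) + 550} = \sqrt{\left(\frac{329}{783} - 139628\right) + 550} = \sqrt{- \frac{109328395}{783} + 550} = \sqrt{- \frac{108897745}{783}} = \frac{i \sqrt{9474103815}}{261}$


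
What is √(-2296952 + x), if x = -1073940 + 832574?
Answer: I*√2538318 ≈ 1593.2*I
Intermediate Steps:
x = -241366
√(-2296952 + x) = √(-2296952 - 241366) = √(-2538318) = I*√2538318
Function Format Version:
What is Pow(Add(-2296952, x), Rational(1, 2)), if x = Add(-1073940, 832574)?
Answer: Mul(I, Pow(2538318, Rational(1, 2))) ≈ Mul(1593.2, I)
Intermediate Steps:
x = -241366
Pow(Add(-2296952, x), Rational(1, 2)) = Pow(Add(-2296952, -241366), Rational(1, 2)) = Pow(-2538318, Rational(1, 2)) = Mul(I, Pow(2538318, Rational(1, 2)))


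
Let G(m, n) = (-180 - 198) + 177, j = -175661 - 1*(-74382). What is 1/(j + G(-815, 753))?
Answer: -1/101480 ≈ -9.8542e-6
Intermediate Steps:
j = -101279 (j = -175661 + 74382 = -101279)
G(m, n) = -201 (G(m, n) = -378 + 177 = -201)
1/(j + G(-815, 753)) = 1/(-101279 - 201) = 1/(-101480) = -1/101480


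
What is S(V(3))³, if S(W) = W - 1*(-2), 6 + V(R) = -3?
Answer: -343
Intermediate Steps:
V(R) = -9 (V(R) = -6 - 3 = -9)
S(W) = 2 + W (S(W) = W + 2 = 2 + W)
S(V(3))³ = (2 - 9)³ = (-7)³ = -343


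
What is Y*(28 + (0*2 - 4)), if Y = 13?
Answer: 312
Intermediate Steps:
Y*(28 + (0*2 - 4)) = 13*(28 + (0*2 - 4)) = 13*(28 + (0 - 4)) = 13*(28 - 4) = 13*24 = 312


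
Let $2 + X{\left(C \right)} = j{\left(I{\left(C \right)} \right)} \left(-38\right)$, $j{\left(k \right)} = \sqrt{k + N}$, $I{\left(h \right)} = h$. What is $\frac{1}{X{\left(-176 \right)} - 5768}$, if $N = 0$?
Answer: $\frac{i}{2 \left(- 2885 i + 76 \sqrt{11}\right)} \approx -0.000172 + 1.5027 \cdot 10^{-5} i$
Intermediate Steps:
$j{\left(k \right)} = \sqrt{k}$ ($j{\left(k \right)} = \sqrt{k + 0} = \sqrt{k}$)
$X{\left(C \right)} = -2 - 38 \sqrt{C}$ ($X{\left(C \right)} = -2 + \sqrt{C} \left(-38\right) = -2 - 38 \sqrt{C}$)
$\frac{1}{X{\left(-176 \right)} - 5768} = \frac{1}{\left(-2 - 38 \sqrt{-176}\right) - 5768} = \frac{1}{\left(-2 - 38 \cdot 4 i \sqrt{11}\right) - 5768} = \frac{1}{\left(-2 - 152 i \sqrt{11}\right) - 5768} = \frac{1}{-5770 - 152 i \sqrt{11}}$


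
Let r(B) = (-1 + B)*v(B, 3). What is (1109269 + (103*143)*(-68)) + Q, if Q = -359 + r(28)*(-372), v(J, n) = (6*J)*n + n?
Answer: -4984970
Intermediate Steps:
v(J, n) = n + 6*J*n (v(J, n) = 6*J*n + n = n + 6*J*n)
r(B) = (-1 + B)*(3 + 18*B) (r(B) = (-1 + B)*(3*(1 + 6*B)) = (-1 + B)*(3 + 18*B))
Q = -5092667 (Q = -359 + (3*(1 + 6*28)*(-1 + 28))*(-372) = -359 + (3*(1 + 168)*27)*(-372) = -359 + (3*169*27)*(-372) = -359 + 13689*(-372) = -359 - 5092308 = -5092667)
(1109269 + (103*143)*(-68)) + Q = (1109269 + (103*143)*(-68)) - 5092667 = (1109269 + 14729*(-68)) - 5092667 = (1109269 - 1001572) - 5092667 = 107697 - 5092667 = -4984970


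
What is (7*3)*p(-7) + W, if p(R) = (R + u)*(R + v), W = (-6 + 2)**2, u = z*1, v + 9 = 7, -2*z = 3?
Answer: 3245/2 ≈ 1622.5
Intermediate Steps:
z = -3/2 (z = -1/2*3 = -3/2 ≈ -1.5000)
v = -2 (v = -9 + 7 = -2)
u = -3/2 (u = -3/2*1 = -3/2 ≈ -1.5000)
W = 16 (W = (-4)**2 = 16)
p(R) = (-2 + R)*(-3/2 + R) (p(R) = (R - 3/2)*(R - 2) = (-3/2 + R)*(-2 + R) = (-2 + R)*(-3/2 + R))
(7*3)*p(-7) + W = (7*3)*(3 + (-7)**2 - 7/2*(-7)) + 16 = 21*(3 + 49 + 49/2) + 16 = 21*(153/2) + 16 = 3213/2 + 16 = 3245/2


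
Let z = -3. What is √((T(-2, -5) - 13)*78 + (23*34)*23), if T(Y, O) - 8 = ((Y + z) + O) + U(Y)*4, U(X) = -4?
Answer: 4*√973 ≈ 124.77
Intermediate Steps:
T(Y, O) = -11 + O + Y (T(Y, O) = 8 + (((Y - 3) + O) - 4*4) = 8 + (((-3 + Y) + O) - 16) = 8 + ((-3 + O + Y) - 16) = 8 + (-19 + O + Y) = -11 + O + Y)
√((T(-2, -5) - 13)*78 + (23*34)*23) = √(((-11 - 5 - 2) - 13)*78 + (23*34)*23) = √((-18 - 13)*78 + 782*23) = √(-31*78 + 17986) = √(-2418 + 17986) = √15568 = 4*√973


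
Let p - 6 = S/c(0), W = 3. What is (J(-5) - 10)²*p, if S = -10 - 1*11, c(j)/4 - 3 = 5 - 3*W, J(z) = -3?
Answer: 7605/4 ≈ 1901.3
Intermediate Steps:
c(j) = -4 (c(j) = 12 + 4*(5 - 3*3) = 12 + 4*(5 - 9) = 12 + 4*(-4) = 12 - 16 = -4)
S = -21 (S = -10 - 11 = -21)
p = 45/4 (p = 6 - 21/(-4) = 6 - 21*(-¼) = 6 + 21/4 = 45/4 ≈ 11.250)
(J(-5) - 10)²*p = (-3 - 10)²*(45/4) = (-13)²*(45/4) = 169*(45/4) = 7605/4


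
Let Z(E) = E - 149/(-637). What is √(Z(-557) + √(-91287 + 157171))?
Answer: √(-4610580 + 16562*√16471)/91 ≈ 17.323*I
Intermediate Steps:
Z(E) = 149/637 + E (Z(E) = E - 149*(-1/637) = E + 149/637 = 149/637 + E)
√(Z(-557) + √(-91287 + 157171)) = √((149/637 - 557) + √(-91287 + 157171)) = √(-354660/637 + √65884) = √(-354660/637 + 2*√16471)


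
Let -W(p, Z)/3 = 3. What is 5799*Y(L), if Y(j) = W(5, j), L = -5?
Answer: -52191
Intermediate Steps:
W(p, Z) = -9 (W(p, Z) = -3*3 = -9)
Y(j) = -9
5799*Y(L) = 5799*(-9) = -52191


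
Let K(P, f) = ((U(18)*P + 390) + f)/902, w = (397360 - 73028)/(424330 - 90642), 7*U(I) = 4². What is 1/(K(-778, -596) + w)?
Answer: -263363254/323386759 ≈ -0.81439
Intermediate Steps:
U(I) = 16/7 (U(I) = (⅐)*4² = (⅐)*16 = 16/7)
w = 81083/83422 (w = 324332/333688 = 324332*(1/333688) = 81083/83422 ≈ 0.97196)
K(P, f) = 195/451 + f/902 + 8*P/3157 (K(P, f) = ((16*P/7 + 390) + f)/902 = ((390 + 16*P/7) + f)*(1/902) = (390 + f + 16*P/7)*(1/902) = 195/451 + f/902 + 8*P/3157)
1/(K(-778, -596) + w) = 1/((195/451 + (1/902)*(-596) + (8/3157)*(-778)) + 81083/83422) = 1/((195/451 - 298/451 - 6224/3157) + 81083/83422) = 1/(-6945/3157 + 81083/83422) = 1/(-323386759/263363254) = -263363254/323386759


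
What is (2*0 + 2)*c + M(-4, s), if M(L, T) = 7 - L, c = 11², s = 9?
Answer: 253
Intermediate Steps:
c = 121
(2*0 + 2)*c + M(-4, s) = (2*0 + 2)*121 + (7 - 1*(-4)) = (0 + 2)*121 + (7 + 4) = 2*121 + 11 = 242 + 11 = 253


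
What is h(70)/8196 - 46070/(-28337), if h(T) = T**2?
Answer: 129110255/58062513 ≈ 2.2236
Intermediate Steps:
h(70)/8196 - 46070/(-28337) = 70**2/8196 - 46070/(-28337) = 4900*(1/8196) - 46070*(-1/28337) = 1225/2049 + 46070/28337 = 129110255/58062513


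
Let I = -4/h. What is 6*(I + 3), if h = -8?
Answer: 21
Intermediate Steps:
I = ½ (I = -4/(-8) = -4*(-⅛) = ½ ≈ 0.50000)
6*(I + 3) = 6*(½ + 3) = 6*(7/2) = 21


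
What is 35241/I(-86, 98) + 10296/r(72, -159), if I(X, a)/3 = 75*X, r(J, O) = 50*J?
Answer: 134/129 ≈ 1.0388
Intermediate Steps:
I(X, a) = 225*X (I(X, a) = 3*(75*X) = 225*X)
35241/I(-86, 98) + 10296/r(72, -159) = 35241/((225*(-86))) + 10296/((50*72)) = 35241/(-19350) + 10296/3600 = 35241*(-1/19350) + 10296*(1/3600) = -11747/6450 + 143/50 = 134/129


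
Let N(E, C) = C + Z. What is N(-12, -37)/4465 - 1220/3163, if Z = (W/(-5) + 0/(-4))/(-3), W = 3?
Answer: -27818492/70613975 ≈ -0.39395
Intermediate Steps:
Z = ⅕ (Z = (3/(-5) + 0/(-4))/(-3) = (3*(-⅕) + 0*(-¼))*(-⅓) = (-⅗ + 0)*(-⅓) = -⅗*(-⅓) = ⅕ ≈ 0.20000)
N(E, C) = ⅕ + C (N(E, C) = C + ⅕ = ⅕ + C)
N(-12, -37)/4465 - 1220/3163 = (⅕ - 37)/4465 - 1220/3163 = -184/5*1/4465 - 1220*1/3163 = -184/22325 - 1220/3163 = -27818492/70613975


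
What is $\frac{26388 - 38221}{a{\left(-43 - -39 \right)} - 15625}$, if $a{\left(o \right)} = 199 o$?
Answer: $\frac{11833}{16421} \approx 0.7206$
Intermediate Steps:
$\frac{26388 - 38221}{a{\left(-43 - -39 \right)} - 15625} = \frac{26388 - 38221}{199 \left(-43 - -39\right) - 15625} = - \frac{11833}{199 \left(-43 + 39\right) - 15625} = - \frac{11833}{199 \left(-4\right) - 15625} = - \frac{11833}{-796 - 15625} = - \frac{11833}{-16421} = \left(-11833\right) \left(- \frac{1}{16421}\right) = \frac{11833}{16421}$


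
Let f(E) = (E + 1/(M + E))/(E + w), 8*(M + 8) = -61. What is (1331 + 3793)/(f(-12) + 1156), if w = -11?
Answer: 2170441/489884 ≈ 4.4305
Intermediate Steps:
M = -125/8 (M = -8 + (⅛)*(-61) = -8 - 61/8 = -125/8 ≈ -15.625)
f(E) = (E + 1/(-125/8 + E))/(-11 + E) (f(E) = (E + 1/(-125/8 + E))/(E - 11) = (E + 1/(-125/8 + E))/(-11 + E))
(1331 + 3793)/(f(-12) + 1156) = (1331 + 3793)/((8 - 125*(-12) + 8*(-12)²)/(1375 - 213*(-12) + 8*(-12)²) + 1156) = 5124/((8 + 1500 + 8*144)/(1375 + 2556 + 8*144) + 1156) = 5124/((8 + 1500 + 1152)/(1375 + 2556 + 1152) + 1156) = 5124/(2660/5083 + 1156) = 5124/(5878608/5083) = 5124*(5083/5878608) = 2170441/489884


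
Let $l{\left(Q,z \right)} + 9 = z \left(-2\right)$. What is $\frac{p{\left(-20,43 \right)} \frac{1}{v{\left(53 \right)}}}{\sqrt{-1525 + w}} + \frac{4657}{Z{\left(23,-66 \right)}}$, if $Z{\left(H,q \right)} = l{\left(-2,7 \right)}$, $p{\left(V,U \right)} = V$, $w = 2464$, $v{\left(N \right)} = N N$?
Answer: $- \frac{4657}{23} - \frac{20 \sqrt{939}}{2637651} \approx -202.48$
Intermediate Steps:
$v{\left(N \right)} = N^{2}$
$l{\left(Q,z \right)} = -9 - 2 z$ ($l{\left(Q,z \right)} = -9 + z \left(-2\right) = -9 - 2 z$)
$Z{\left(H,q \right)} = -23$ ($Z{\left(H,q \right)} = -9 - 14 = -23$)
$\frac{p{\left(-20,43 \right)} \frac{1}{v{\left(53 \right)}}}{\sqrt{-1525 + w}} + \frac{4657}{Z{\left(23,-66 \right)}} = \frac{\left(-20\right) \frac{1}{53^{2}}}{\sqrt{-1525 + 2464}} + \frac{4657}{-23} = \frac{\left(-20\right) \frac{1}{2809}}{\sqrt{939}} + 4657 \left(- \frac{1}{23}\right) = \left(-20\right) \frac{1}{2809} \frac{\sqrt{939}}{939} - \frac{4657}{23} = - \frac{20 \frac{\sqrt{939}}{939}}{2809} - \frac{4657}{23} = - \frac{20 \sqrt{939}}{2637651} - \frac{4657}{23} = - \frac{4657}{23} - \frac{20 \sqrt{939}}{2637651}$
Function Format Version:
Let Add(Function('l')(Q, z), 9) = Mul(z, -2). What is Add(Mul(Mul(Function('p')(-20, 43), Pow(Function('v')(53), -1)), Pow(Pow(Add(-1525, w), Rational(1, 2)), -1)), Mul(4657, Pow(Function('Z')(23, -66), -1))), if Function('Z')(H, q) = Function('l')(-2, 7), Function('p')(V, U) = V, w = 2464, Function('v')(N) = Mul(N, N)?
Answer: Add(Rational(-4657, 23), Mul(Rational(-20, 2637651), Pow(939, Rational(1, 2)))) ≈ -202.48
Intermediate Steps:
Function('v')(N) = Pow(N, 2)
Function('l')(Q, z) = Add(-9, Mul(-2, z)) (Function('l')(Q, z) = Add(-9, Mul(z, -2)) = Add(-9, Mul(-2, z)))
Function('Z')(H, q) = -23 (Function('Z')(H, q) = Add(-9, Mul(-2, 7)) = Add(-9, -14) = -23)
Add(Mul(Mul(Function('p')(-20, 43), Pow(Function('v')(53), -1)), Pow(Pow(Add(-1525, w), Rational(1, 2)), -1)), Mul(4657, Pow(Function('Z')(23, -66), -1))) = Add(Mul(Mul(-20, Pow(Pow(53, 2), -1)), Pow(Pow(Add(-1525, 2464), Rational(1, 2)), -1)), Mul(4657, Pow(-23, -1))) = Add(Mul(Mul(-20, Pow(2809, -1)), Pow(Pow(939, Rational(1, 2)), -1)), Mul(4657, Rational(-1, 23))) = Add(Mul(Mul(-20, Rational(1, 2809)), Mul(Rational(1, 939), Pow(939, Rational(1, 2)))), Rational(-4657, 23)) = Add(Mul(Rational(-20, 2809), Mul(Rational(1, 939), Pow(939, Rational(1, 2)))), Rational(-4657, 23)) = Add(Mul(Rational(-20, 2637651), Pow(939, Rational(1, 2))), Rational(-4657, 23)) = Add(Rational(-4657, 23), Mul(Rational(-20, 2637651), Pow(939, Rational(1, 2))))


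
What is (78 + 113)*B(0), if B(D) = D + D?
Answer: 0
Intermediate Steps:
B(D) = 2*D
(78 + 113)*B(0) = (78 + 113)*(2*0) = 191*0 = 0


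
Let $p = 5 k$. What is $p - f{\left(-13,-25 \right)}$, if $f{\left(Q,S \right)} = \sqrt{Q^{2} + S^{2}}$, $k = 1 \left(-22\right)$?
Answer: $-110 - \sqrt{794} \approx -138.18$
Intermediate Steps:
$k = -22$
$p = -110$ ($p = 5 \left(-22\right) = -110$)
$p - f{\left(-13,-25 \right)} = -110 - \sqrt{\left(-13\right)^{2} + \left(-25\right)^{2}} = -110 - \sqrt{169 + 625} = -110 - \sqrt{794}$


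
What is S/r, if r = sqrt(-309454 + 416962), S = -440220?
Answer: -73370*sqrt(93)/527 ≈ -1342.6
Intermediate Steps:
r = 34*sqrt(93) (r = sqrt(107508) = 34*sqrt(93) ≈ 327.88)
S/r = -440220*sqrt(93)/3162 = -73370*sqrt(93)/527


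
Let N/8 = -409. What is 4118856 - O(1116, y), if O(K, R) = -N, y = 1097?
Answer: 4115584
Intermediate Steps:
N = -3272 (N = 8*(-409) = -3272)
O(K, R) = 3272 (O(K, R) = -1*(-3272) = 3272)
4118856 - O(1116, y) = 4118856 - 1*3272 = 4118856 - 3272 = 4115584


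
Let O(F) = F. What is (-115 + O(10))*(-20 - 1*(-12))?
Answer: 840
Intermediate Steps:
(-115 + O(10))*(-20 - 1*(-12)) = (-115 + 10)*(-20 - 1*(-12)) = -105*(-20 + 12) = -105*(-8) = 840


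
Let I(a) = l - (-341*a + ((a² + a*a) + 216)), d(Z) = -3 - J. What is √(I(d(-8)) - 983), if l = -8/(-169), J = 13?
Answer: I*√1211215/13 ≈ 84.658*I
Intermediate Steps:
l = 8/169 (l = -8*(-1/169) = 8/169 ≈ 0.047337)
d(Z) = -16 (d(Z) = -3 - 1*13 = -3 - 13 = -16)
I(a) = -36496/169 - 2*a² + 341*a (I(a) = 8/169 - (-341*a + ((a² + a*a) + 216)) = 8/169 - (-341*a + ((a² + a²) + 216)) = 8/169 - (-341*a + (2*a² + 216)) = 8/169 - (-341*a + (216 + 2*a²)) = 8/169 - (216 - 341*a + 2*a²) = 8/169 + (-216 - 2*a² + 341*a) = -36496/169 - 2*a² + 341*a)
√(I(d(-8)) - 983) = √((-36496/169 - 2*(-16)² + 341*(-16)) - 983) = √((-36496/169 - 2*256 - 5456) - 983) = √((-36496/169 - 512 - 5456) - 983) = √(-1045088/169 - 983) = √(-1211215/169) = I*√1211215/13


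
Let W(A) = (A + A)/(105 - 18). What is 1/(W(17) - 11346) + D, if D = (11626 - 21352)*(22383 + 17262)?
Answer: -380600855424447/987068 ≈ -3.8559e+8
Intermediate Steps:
W(A) = 2*A/87 (W(A) = (2*A)/87 = (2*A)*(1/87) = 2*A/87)
D = -385587270 (D = -9726*39645 = -385587270)
1/(W(17) - 11346) + D = 1/((2/87)*17 - 11346) - 385587270 = 1/(34/87 - 11346) - 385587270 = 1/(-987068/87) - 385587270 = -87/987068 - 385587270 = -380600855424447/987068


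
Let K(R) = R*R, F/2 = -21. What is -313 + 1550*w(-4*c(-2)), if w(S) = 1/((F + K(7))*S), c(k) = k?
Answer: -7989/28 ≈ -285.32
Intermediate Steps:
F = -42 (F = 2*(-21) = -42)
K(R) = R²
w(S) = 1/(7*S) (w(S) = 1/((-42 + 7²)*S) = 1/((-42 + 49)*S) = 1/(7*S))
-313 + 1550*w(-4*c(-2)) = -313 + 1550*(1/(7*((-4*(-2))))) = -313 + 1550*((⅐)/8) = -313 + 1550*((⅐)*(⅛)) = -313 + 1550*(1/56) = -313 + 775/28 = -7989/28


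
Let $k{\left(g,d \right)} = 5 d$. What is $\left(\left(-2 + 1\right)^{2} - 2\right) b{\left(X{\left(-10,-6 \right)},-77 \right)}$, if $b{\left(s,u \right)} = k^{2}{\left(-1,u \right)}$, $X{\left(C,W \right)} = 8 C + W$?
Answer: $-148225$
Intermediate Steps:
$X{\left(C,W \right)} = W + 8 C$
$b{\left(s,u \right)} = 25 u^{2}$ ($b{\left(s,u \right)} = \left(5 u\right)^{2} = 25 u^{2}$)
$\left(\left(-2 + 1\right)^{2} - 2\right) b{\left(X{\left(-10,-6 \right)},-77 \right)} = \left(\left(-2 + 1\right)^{2} - 2\right) 25 \left(-77\right)^{2} = \left(\left(-1\right)^{2} - 2\right) 25 \cdot 5929 = \left(1 - 2\right) 148225 = \left(-1\right) 148225 = -148225$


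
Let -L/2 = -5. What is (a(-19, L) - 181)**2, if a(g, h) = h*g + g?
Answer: 152100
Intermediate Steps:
L = 10 (L = -2*(-5) = 10)
a(g, h) = g + g*h (a(g, h) = g*h + g = g + g*h)
(a(-19, L) - 181)**2 = (-19*(1 + 10) - 181)**2 = (-19*11 - 181)**2 = (-209 - 181)**2 = (-390)**2 = 152100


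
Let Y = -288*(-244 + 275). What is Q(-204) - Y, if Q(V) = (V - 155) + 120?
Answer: 8689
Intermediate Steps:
Q(V) = -35 + V (Q(V) = (-155 + V) + 120 = -35 + V)
Y = -8928 (Y = -288*31 = -8928)
Q(-204) - Y = (-35 - 204) - 1*(-8928) = -239 + 8928 = 8689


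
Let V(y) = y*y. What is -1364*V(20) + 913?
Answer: -544687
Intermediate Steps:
V(y) = y**2
-1364*V(20) + 913 = -1364*20**2 + 913 = -1364*400 + 913 = -545600 + 913 = -544687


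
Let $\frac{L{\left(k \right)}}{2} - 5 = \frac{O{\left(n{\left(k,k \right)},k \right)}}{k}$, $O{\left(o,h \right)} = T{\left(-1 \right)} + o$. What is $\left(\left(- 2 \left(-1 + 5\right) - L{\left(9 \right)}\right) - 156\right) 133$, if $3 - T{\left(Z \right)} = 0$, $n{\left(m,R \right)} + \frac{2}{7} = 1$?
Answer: $- \frac{209266}{9} \approx -23252.0$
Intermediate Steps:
$n{\left(m,R \right)} = \frac{5}{7}$ ($n{\left(m,R \right)} = - \frac{2}{7} + 1 = \frac{5}{7}$)
$T{\left(Z \right)} = 3$ ($T{\left(Z \right)} = 3 - 0 = 3 + 0 = 3$)
$O{\left(o,h \right)} = 3 + o$
$L{\left(k \right)} = 10 + \frac{52}{7 k}$ ($L{\left(k \right)} = 10 + 2 \frac{3 + \frac{5}{7}}{k} = 10 + 2 \frac{26}{7 k} = 10 + \frac{52}{7 k}$)
$\left(\left(- 2 \left(-1 + 5\right) - L{\left(9 \right)}\right) - 156\right) 133 = \left(\left(- 2 \left(-1 + 5\right) - \left(10 + \frac{52}{7 \cdot 9}\right)\right) - 156\right) 133 = \left(\left(\left(-2\right) 4 - \left(10 + \frac{52}{7} \cdot \frac{1}{9}\right)\right) - 156\right) 133 = \left(\left(-8 - \left(10 + \frac{52}{63}\right)\right) - 156\right) 133 = \left(\left(-8 - \frac{682}{63}\right) - 156\right) 133 = \left(- \frac{1186}{63} - 156\right) 133 = \left(- \frac{11014}{63}\right) 133 = - \frac{209266}{9}$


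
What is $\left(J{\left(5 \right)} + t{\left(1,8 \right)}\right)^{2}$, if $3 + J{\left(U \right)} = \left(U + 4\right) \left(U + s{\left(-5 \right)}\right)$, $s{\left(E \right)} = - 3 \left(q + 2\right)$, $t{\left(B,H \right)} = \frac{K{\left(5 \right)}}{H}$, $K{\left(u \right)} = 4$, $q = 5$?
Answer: $\frac{85849}{4} \approx 21462.0$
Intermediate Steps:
$t{\left(B,H \right)} = \frac{4}{H}$
$s{\left(E \right)} = -21$ ($s{\left(E \right)} = - 3 \left(5 + 2\right) = \left(-3\right) 7 = -21$)
$J{\left(U \right)} = -3 + \left(-21 + U\right) \left(4 + U\right)$ ($J{\left(U \right)} = -3 + \left(U + 4\right) \left(U - 21\right) = -3 + \left(4 + U\right) \left(-21 + U\right) = -3 + \left(-21 + U\right) \left(4 + U\right)$)
$\left(J{\left(5 \right)} + t{\left(1,8 \right)}\right)^{2} = \left(\left(-87 + 5^{2} - 85\right) + \frac{4}{8}\right)^{2} = \left(\left(-87 + 25 - 85\right) + 4 \cdot \frac{1}{8}\right)^{2} = \left(-147 + \frac{1}{2}\right)^{2} = \left(- \frac{293}{2}\right)^{2} = \frac{85849}{4}$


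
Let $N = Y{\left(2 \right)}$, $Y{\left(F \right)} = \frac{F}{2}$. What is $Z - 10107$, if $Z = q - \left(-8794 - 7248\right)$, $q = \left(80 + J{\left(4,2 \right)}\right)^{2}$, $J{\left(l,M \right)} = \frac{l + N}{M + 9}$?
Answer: $\frac{1501360}{121} \approx 12408.0$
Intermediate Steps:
$Y{\left(F \right)} = \frac{F}{2}$ ($Y{\left(F \right)} = F \frac{1}{2} = \frac{F}{2}$)
$N = 1$ ($N = \frac{1}{2} \cdot 2 = 1$)
$J{\left(l,M \right)} = \frac{1 + l}{9 + M}$ ($J{\left(l,M \right)} = \frac{l + 1}{M + 9} = \frac{1 + l}{9 + M}$)
$q = \frac{783225}{121}$ ($q = \left(80 + \frac{1 + 4}{9 + 2}\right)^{2} = \left(80 + \frac{1}{11} \cdot 5\right)^{2} = \left(80 + \frac{5}{11}\right)^{2} = \left(\frac{885}{11}\right)^{2} = \frac{783225}{121} \approx 6472.9$)
$Z = \frac{2724307}{121}$ ($Z = \frac{783225}{121} - \left(-8794 - 7248\right) = \frac{783225}{121} - -16042 = \frac{783225}{121} + 16042 = \frac{2724307}{121} \approx 22515.0$)
$Z - 10107 = \frac{2724307}{121} - 10107 = \frac{1501360}{121}$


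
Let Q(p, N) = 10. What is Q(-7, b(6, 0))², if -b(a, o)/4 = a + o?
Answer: 100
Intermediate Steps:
b(a, o) = -4*a - 4*o (b(a, o) = -4*(a + o) = -4*a - 4*o)
Q(-7, b(6, 0))² = 10² = 100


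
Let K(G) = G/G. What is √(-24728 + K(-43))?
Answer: I*√24727 ≈ 157.25*I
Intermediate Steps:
K(G) = 1
√(-24728 + K(-43)) = √(-24728 + 1) = √(-24727) = I*√24727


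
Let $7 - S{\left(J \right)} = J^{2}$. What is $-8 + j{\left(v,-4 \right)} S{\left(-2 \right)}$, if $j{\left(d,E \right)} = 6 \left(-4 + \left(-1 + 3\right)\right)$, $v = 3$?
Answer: $-44$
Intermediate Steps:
$j{\left(d,E \right)} = -12$ ($j{\left(d,E \right)} = 6 \left(-4 + 2\right) = 6 \left(-2\right) = -12$)
$S{\left(J \right)} = 7 - J^{2}$
$-8 + j{\left(v,-4 \right)} S{\left(-2 \right)} = -8 - 12 \left(7 - \left(-2\right)^{2}\right) = -8 - 12 \left(7 - 4\right) = -8 - 36 = -44$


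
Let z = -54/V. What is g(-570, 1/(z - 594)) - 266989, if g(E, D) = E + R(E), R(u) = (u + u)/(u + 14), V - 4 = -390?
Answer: -37190416/139 ≈ -2.6756e+5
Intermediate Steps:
V = -386 (V = 4 - 390 = -386)
z = 27/193 (z = -54/(-386) = -54*(-1/386) = 27/193 ≈ 0.13990)
R(u) = 2*u/(14 + u) (R(u) = (2*u)/(14 + u) = 2*u/(14 + u))
g(E, D) = E + 2*E/(14 + E)
g(-570, 1/(z - 594)) - 266989 = -570*(16 - 570)/(14 - 570) - 266989 = -570*(-554)/(-556) - 266989 = -570*(-1/556)*(-554) - 266989 = -78945/139 - 266989 = -37190416/139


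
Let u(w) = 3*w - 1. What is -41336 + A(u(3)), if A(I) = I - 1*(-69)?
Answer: -41259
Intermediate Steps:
u(w) = -1 + 3*w
A(I) = 69 + I (A(I) = I + 69 = 69 + I)
-41336 + A(u(3)) = -41336 + (69 + (-1 + 3*3)) = -41336 + (69 + (-1 + 9)) = -41336 + (69 + 8) = -41336 + 77 = -41259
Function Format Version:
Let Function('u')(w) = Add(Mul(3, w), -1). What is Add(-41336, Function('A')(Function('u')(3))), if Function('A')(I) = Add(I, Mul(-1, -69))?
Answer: -41259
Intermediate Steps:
Function('u')(w) = Add(-1, Mul(3, w))
Function('A')(I) = Add(69, I) (Function('A')(I) = Add(I, 69) = Add(69, I))
Add(-41336, Function('A')(Function('u')(3))) = Add(-41336, Add(69, Add(-1, Mul(3, 3)))) = Add(-41336, Add(69, Add(-1, 9))) = Add(-41336, Add(69, 8)) = Add(-41336, 77) = -41259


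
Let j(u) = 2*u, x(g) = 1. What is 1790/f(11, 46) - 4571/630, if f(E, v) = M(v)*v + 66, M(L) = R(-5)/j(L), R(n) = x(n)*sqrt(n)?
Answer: 31149263/1568610 - 3580*I*sqrt(5)/17429 ≈ 19.858 - 0.4593*I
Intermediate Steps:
R(n) = sqrt(n) (R(n) = 1*sqrt(n) = sqrt(n))
M(L) = I*sqrt(5)/(2*L) (M(L) = sqrt(-5)/((2*L)) = (I*sqrt(5))*(1/(2*L)) = I*sqrt(5)/(2*L))
f(E, v) = 66 + I*sqrt(5)/2 (f(E, v) = (I*sqrt(5)/(2*v))*v + 66 = I*sqrt(5)/2 + 66 = 66 + I*sqrt(5)/2)
1790/f(11, 46) - 4571/630 = 1790/(66 + I*sqrt(5)/2) - 4571/630 = 1790/(66 + I*sqrt(5)/2) - 4571*1/630 = 1790/(66 + I*sqrt(5)/2) - 653/90 = -653/90 + 1790/(66 + I*sqrt(5)/2)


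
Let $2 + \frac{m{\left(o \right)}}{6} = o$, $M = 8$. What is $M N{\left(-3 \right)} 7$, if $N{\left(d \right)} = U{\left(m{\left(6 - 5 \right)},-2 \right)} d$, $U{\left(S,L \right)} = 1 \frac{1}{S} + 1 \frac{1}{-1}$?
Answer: $196$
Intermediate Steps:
$m{\left(o \right)} = -12 + 6 o$
$U{\left(S,L \right)} = -1 + \frac{1}{S}$ ($U{\left(S,L \right)} = \frac{1}{S} + 1 \left(-1\right) = \frac{1}{S} - 1 = -1 + \frac{1}{S}$)
$N{\left(d \right)} = - \frac{7 d}{6}$ ($N{\left(d \right)} = \frac{1 - \left(-12 + 6 \left(6 - 5\right)\right)}{-12 + 6 \left(6 - 5\right)} d = \frac{1 - \left(-12 + 6 \cdot 1\right)}{-12 + 6 \cdot 1} d = \frac{1 - \left(-12 + 6\right)}{-12 + 6} d = \frac{1 - -6}{-6} d = - \frac{1 + 6}{6} d = \left(- \frac{1}{6}\right) 7 d = - \frac{7 d}{6}$)
$M N{\left(-3 \right)} 7 = 8 \left(\left(- \frac{7}{6}\right) \left(-3\right)\right) 7 = 8 \cdot \frac{7}{2} \cdot 7 = 28 \cdot 7 = 196$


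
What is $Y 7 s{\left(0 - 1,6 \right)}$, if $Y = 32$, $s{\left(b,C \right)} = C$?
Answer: $1344$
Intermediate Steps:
$Y 7 s{\left(0 - 1,6 \right)} = 32 \cdot 7 \cdot 6 = 224 \cdot 6 = 1344$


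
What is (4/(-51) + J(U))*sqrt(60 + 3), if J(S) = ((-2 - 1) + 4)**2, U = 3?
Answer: 47*sqrt(7)/17 ≈ 7.3147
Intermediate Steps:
J(S) = 1 (J(S) = (-3 + 4)**2 = 1**2 = 1)
(4/(-51) + J(U))*sqrt(60 + 3) = (4/(-51) + 1)*sqrt(60 + 3) = (4*(-1/51) + 1)*sqrt(63) = (-4/51 + 1)*(3*sqrt(7)) = 47*(3*sqrt(7))/51 = 47*sqrt(7)/17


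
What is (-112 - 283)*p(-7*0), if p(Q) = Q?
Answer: 0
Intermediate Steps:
(-112 - 283)*p(-7*0) = (-112 - 283)*(-7*0) = -395*0 = 0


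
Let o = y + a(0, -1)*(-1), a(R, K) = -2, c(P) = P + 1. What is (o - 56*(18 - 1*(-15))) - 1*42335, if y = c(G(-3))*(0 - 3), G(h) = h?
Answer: -44175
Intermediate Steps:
c(P) = 1 + P
y = 6 (y = (1 - 3)*(0 - 3) = -2*(-3) = 6)
o = 8 (o = 6 - 2*(-1) = 6 + 2 = 8)
(o - 56*(18 - 1*(-15))) - 1*42335 = (8 - 56*(18 - 1*(-15))) - 1*42335 = (8 - 56*(18 + 15)) - 42335 = (8 - 56*33) - 42335 = (8 - 1848) - 42335 = -1840 - 42335 = -44175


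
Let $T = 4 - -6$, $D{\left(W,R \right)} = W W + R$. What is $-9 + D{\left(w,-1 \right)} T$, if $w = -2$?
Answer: $21$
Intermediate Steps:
$D{\left(W,R \right)} = R + W^{2}$ ($D{\left(W,R \right)} = W^{2} + R = R + W^{2}$)
$T = 10$ ($T = 4 + 6 = 10$)
$-9 + D{\left(w,-1 \right)} T = -9 + \left(-1 + \left(-2\right)^{2}\right) 10 = -9 + \left(-1 + 4\right) 10 = -9 + 3 \cdot 10 = -9 + 30 = 21$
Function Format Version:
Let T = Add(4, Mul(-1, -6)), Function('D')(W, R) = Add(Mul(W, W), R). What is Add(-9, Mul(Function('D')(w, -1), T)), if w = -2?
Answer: 21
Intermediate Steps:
Function('D')(W, R) = Add(R, Pow(W, 2)) (Function('D')(W, R) = Add(Pow(W, 2), R) = Add(R, Pow(W, 2)))
T = 10 (T = Add(4, 6) = 10)
Add(-9, Mul(Function('D')(w, -1), T)) = Add(-9, Mul(Add(-1, Pow(-2, 2)), 10)) = Add(-9, Mul(Add(-1, 4), 10)) = Add(-9, Mul(3, 10)) = Add(-9, 30) = 21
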